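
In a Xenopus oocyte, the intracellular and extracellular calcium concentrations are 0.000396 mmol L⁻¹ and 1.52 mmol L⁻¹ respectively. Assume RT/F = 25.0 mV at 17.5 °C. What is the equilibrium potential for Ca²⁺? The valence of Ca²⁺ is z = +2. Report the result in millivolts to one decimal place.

103.2 mV

E = (25.0/z) · ln([Ca²⁺]_out/[Ca²⁺]_in) with z = +2.
= (25.0/2) · ln(1.52/0.000396) = 12.50 · ln(3838)
= 12.50 · (8.2528) = 103.16 mV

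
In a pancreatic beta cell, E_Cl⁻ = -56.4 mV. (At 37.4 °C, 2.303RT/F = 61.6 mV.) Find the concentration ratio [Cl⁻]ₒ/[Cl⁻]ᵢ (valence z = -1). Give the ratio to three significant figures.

8.23

log₁₀([out]/[in]) = E·z/(61.6) = -56.4 × -1 / 61.6 = 0.9156
[out]/[in] = 10^(0.9156) = 8.233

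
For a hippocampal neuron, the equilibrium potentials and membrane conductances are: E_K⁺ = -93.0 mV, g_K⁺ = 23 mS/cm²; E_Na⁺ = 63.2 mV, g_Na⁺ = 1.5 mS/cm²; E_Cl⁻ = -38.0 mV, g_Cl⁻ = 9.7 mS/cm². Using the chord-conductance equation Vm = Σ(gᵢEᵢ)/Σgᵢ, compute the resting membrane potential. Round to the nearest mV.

-71 mV

Σ gᵢEᵢ = 23·(-93.0) + 1.5·(63.2) + 9.7·(-38.0) = -2412.80
Σ gᵢ = 23 + 1.5 + 9.7 = 34.2
Vm = -2412.80 / 34.2 = -70.55 mV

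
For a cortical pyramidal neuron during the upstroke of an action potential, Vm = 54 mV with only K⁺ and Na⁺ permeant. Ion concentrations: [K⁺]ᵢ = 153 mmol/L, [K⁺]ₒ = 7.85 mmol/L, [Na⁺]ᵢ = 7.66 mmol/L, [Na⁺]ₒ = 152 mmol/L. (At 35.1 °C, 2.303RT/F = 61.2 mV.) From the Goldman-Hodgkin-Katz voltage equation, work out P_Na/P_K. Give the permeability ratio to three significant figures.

Let α = P_Na/P_K. GHK: Vm = 61.2·log₁₀[(Kₒ + α·Naₒ)/(Kᵢ + α·Naᵢ)].
10^(Vm/61.2) = 10^(54.0/61.2) = 7.627
So 7.627·(Kᵢ + α·Naᵢ) = Kₒ + α·Naₒ → α = (7.627·153.0 − 7.85) / (152.0 − 7.627·7.66)
α = (1167 − 7.85) / (152.0 − 58.42) = 1159/93.58 = 12.39

12.4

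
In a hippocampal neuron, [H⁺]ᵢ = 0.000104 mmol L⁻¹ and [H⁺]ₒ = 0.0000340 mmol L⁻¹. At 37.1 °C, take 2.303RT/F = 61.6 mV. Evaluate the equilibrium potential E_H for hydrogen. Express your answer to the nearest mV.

E = (61.6/z) · log₁₀([H⁺]_out/[H⁺]_in) with z = +1.
= (61.6/1) · log₁₀(0.0000340/0.000104) = 61.60 · log₁₀(0.3269)
= 61.60 · (-0.4856) = -29.91 mV

-30 mV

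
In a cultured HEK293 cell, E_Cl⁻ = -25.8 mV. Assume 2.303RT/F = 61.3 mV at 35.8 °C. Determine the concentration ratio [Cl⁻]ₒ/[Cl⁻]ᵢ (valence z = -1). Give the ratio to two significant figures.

2.6

log₁₀([out]/[in]) = E·z/(61.3) = -25.8 × -1 / 61.3 = 0.4209
[out]/[in] = 10^(0.4209) = 2.636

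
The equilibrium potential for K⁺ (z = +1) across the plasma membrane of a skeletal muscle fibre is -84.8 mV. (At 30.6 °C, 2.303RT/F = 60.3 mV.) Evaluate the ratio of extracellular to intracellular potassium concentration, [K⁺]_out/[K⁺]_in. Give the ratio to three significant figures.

0.0392

log₁₀([out]/[in]) = E·z/(60.3) = -84.8 × 1 / 60.3 = -1.4063
[out]/[in] = 10^(-1.4063) = 0.03924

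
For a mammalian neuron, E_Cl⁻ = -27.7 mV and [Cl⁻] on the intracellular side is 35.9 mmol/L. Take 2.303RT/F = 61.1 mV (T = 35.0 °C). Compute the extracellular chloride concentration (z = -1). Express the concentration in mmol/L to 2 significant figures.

Nernst: E = (61.1/-1) · log₁₀([out]/[in]), so log₁₀([out]/[in]) = -27.7 × -1 / 61.1 = 0.4534.
[out]/[in] = 10^(0.4534) = 2.84.
[out] = 2.84 × 35.9 = 102 mmol/L.

100 mmol/L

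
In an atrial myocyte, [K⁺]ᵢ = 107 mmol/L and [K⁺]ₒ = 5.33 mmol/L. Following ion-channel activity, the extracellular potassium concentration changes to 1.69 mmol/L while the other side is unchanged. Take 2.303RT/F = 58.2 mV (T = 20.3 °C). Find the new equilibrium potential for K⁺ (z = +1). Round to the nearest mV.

-105 mV

After the shift: [K⁺]_out = 1.69, [K⁺]_in = 107 mmol/L.
E_new = (58.2/1)·log₁₀(1.69/107) = 58.20 · (-1.8015) = -104.85 mV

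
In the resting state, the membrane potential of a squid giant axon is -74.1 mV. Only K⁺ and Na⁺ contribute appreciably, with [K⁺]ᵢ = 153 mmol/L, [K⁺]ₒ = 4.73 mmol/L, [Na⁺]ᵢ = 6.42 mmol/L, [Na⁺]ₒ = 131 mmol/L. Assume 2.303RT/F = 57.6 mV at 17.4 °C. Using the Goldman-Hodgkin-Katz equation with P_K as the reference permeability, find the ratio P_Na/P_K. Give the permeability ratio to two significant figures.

0.024

Let α = P_Na/P_K. GHK: Vm = 57.6·log₁₀[(Kₒ + α·Naₒ)/(Kᵢ + α·Naᵢ)].
10^(Vm/57.6) = 10^(-74.1/57.6) = 0.051706
So 0.051706·(Kᵢ + α·Naᵢ) = Kₒ + α·Naₒ → α = (0.051706·153.0 − 4.73) / (131.0 − 0.051706·6.42)
α = (7.911 − 4.73) / (131.0 − 0.332) = 3.181/130.7 = 0.02434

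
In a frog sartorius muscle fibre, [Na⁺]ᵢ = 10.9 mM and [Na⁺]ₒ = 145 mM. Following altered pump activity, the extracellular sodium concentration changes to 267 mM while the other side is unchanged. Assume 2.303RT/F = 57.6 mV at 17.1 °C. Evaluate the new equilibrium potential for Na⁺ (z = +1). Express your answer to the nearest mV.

80 mV

After the shift: [Na⁺]_out = 267, [Na⁺]_in = 10.9 mM.
E_new = (57.6/1)·log₁₀(267/10.9) = 57.60 · (1.3891) = 80.01 mV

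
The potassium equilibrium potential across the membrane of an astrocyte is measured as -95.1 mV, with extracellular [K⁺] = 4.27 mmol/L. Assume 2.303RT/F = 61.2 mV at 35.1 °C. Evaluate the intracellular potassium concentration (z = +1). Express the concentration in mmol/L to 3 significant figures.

153 mmol/L

Nernst: E = (61.2/1) · log₁₀([out]/[in]), so log₁₀([out]/[in]) = -95.1 × 1 / 61.2 = -1.5539.
[out]/[in] = 10^(-1.5539) = 0.02793.
[in] = 4.27 / 0.02793 = 152.9 mmol/L.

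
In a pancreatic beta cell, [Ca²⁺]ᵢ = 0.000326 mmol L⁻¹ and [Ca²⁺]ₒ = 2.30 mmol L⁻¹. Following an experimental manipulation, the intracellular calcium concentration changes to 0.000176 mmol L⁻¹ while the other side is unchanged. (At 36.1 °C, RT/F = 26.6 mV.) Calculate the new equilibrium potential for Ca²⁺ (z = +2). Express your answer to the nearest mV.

After the shift: [Ca²⁺]_out = 2.30, [Ca²⁺]_in = 0.000176 mmol L⁻¹.
E_new = (26.6/2)·ln(2.30/0.000176) = 13.30 · (9.4779) = 126.06 mV

126 mV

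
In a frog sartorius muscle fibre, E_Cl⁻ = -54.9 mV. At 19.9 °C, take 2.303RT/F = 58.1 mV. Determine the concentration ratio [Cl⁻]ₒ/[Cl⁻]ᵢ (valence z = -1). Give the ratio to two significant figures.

log₁₀([out]/[in]) = E·z/(58.1) = -54.9 × -1 / 58.1 = 0.9449
[out]/[in] = 10^(0.9449) = 8.809

8.8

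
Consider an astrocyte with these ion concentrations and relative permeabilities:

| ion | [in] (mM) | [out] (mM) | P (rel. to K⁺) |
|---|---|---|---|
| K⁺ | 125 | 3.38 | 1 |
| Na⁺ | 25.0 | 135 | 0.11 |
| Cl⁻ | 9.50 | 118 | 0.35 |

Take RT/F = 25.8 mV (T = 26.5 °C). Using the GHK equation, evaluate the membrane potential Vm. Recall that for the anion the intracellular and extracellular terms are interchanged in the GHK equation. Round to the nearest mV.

-53 mV

Vm = 25.8 · ln[(Σ P·[cation]ₒ + Σ P·[anion]ᵢ) / (Σ P·[cation]ᵢ + Σ P·[anion]ₒ)]
Numerator = 1×3.38 + 0.11×135 + 0.35×9.50 = 21.55
Denominator = 1×125 + 0.11×25.0 + 0.35×118 = 169.1
Vm = 25.8 · ln(0.12751) = 25.8 × (-2.0596) = -53.14 mV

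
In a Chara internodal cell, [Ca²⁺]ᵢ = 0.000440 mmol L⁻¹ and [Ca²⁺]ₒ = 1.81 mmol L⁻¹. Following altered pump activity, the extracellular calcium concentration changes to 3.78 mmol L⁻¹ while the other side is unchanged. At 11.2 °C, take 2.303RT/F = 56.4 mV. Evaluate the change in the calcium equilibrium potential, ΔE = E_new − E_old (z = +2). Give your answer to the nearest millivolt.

E_old = (56.4/2)·log₁₀(1.81/0.000440) = 101.92 mV
E_new = (56.4/2)·log₁₀(3.78/0.000440) = 110.94 mV
ΔE = 110.94 − (101.92) = 9.02 mV

9 mV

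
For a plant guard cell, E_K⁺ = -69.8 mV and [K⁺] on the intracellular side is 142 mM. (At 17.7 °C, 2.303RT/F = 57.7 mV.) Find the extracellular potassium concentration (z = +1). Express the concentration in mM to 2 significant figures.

Nernst: E = (57.7/1) · log₁₀([out]/[in]), so log₁₀([out]/[in]) = -69.8 × 1 / 57.7 = -1.2097.
[out]/[in] = 10^(-1.2097) = 0.0617.
[out] = 0.0617 × 142 = 8.762 mM.

8.8 mM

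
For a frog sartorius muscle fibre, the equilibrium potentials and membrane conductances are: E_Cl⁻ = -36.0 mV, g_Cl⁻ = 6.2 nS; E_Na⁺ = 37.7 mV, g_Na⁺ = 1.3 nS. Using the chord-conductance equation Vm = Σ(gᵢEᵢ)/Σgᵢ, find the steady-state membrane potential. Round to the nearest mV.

-23 mV

Σ gᵢEᵢ = 6.2·(-36.0) + 1.3·(37.7) = -174.19
Σ gᵢ = 6.2 + 1.3 = 7.5
Vm = -174.19 / 7.5 = -23.23 mV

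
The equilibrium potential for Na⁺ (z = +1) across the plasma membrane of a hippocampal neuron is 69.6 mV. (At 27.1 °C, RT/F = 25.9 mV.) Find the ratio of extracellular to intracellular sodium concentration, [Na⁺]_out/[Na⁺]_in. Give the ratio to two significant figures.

ln([out]/[in]) = E·z/(25.9) = 69.6 × 1 / 25.9 = 2.6873
[out]/[in] = e^(2.6873) = 14.69

15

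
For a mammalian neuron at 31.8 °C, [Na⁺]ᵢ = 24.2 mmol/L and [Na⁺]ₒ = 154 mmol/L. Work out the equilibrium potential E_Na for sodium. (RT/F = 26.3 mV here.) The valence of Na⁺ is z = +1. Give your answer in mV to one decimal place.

E = (26.3/z) · ln([Na⁺]_out/[Na⁺]_in) with z = +1.
= (26.3/1) · ln(154/24.2) = 26.30 · ln(6.364)
= 26.30 · (1.8506) = 48.67 mV

48.7 mV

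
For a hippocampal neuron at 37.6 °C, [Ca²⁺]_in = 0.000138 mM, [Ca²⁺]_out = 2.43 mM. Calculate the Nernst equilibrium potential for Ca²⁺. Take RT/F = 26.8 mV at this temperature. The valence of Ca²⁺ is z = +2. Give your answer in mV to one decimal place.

131.0 mV

E = (26.8/z) · ln([Ca²⁺]_out/[Ca²⁺]_in) with z = +2.
= (26.8/2) · ln(2.43/0.000138) = 13.40 · ln(1.761e+04)
= 13.40 · (9.7761) = 131.00 mV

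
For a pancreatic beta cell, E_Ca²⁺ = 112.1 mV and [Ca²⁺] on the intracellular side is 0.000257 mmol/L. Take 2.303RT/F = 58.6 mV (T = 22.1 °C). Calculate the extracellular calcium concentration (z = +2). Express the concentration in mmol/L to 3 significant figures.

Nernst: E = (58.6/2) · log₁₀([out]/[in]), so log₁₀([out]/[in]) = 112.1 × 2 / 58.6 = 3.8259.
[out]/[in] = 10^(3.8259) = 6698.
[out] = 6698 × 0.000257 = 1.721 mmol/L.

1.72 mmol/L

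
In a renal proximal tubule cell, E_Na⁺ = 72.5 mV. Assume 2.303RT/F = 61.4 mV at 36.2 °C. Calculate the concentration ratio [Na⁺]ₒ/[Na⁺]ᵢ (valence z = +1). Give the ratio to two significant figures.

log₁₀([out]/[in]) = E·z/(61.4) = 72.5 × 1 / 61.4 = 1.1808
[out]/[in] = 10^(1.1808) = 15.16

15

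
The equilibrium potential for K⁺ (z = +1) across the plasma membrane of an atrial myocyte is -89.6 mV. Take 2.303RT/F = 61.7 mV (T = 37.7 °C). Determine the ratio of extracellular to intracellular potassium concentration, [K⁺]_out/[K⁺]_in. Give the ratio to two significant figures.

log₁₀([out]/[in]) = E·z/(61.7) = -89.6 × 1 / 61.7 = -1.4522
[out]/[in] = 10^(-1.4522) = 0.0353

0.035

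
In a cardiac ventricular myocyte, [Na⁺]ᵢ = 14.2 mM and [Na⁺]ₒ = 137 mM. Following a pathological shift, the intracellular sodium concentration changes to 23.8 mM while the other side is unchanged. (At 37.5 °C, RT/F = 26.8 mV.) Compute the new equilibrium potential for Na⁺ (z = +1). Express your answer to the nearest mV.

After the shift: [Na⁺]_out = 137, [Na⁺]_in = 23.8 mM.
E_new = (26.8/1)·ln(137/23.8) = 26.80 · (1.7503) = 46.91 mV

47 mV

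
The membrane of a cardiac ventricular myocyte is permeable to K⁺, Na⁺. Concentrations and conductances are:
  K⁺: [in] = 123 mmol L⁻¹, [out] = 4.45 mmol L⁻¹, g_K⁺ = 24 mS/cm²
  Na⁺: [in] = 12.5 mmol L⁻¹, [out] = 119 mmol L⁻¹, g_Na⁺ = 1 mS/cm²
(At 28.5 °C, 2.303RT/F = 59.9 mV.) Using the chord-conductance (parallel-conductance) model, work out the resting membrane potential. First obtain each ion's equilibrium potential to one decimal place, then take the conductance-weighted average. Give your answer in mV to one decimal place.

-80.5 mV

E_K⁺ = (59.9/1)·log₁₀(4.45/123) = -86.3 mV
E_Na⁺ = (59.9/1)·log₁₀(119/12.5) = 58.6 mV
Vm = (Σ gᵢEᵢ)/(Σ gᵢ) = (24·-86.3 + 1·58.6) / (24 + 1)
= -2012.60 / 25 = -80.50 mV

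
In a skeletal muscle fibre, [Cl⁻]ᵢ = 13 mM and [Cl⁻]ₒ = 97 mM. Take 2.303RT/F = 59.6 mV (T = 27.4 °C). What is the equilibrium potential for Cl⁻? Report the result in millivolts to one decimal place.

-52.0 mV

E = (59.6/z) · log₁₀([Cl⁻]_out/[Cl⁻]_in) with z = -1.
For an anion, dividing by z = -1 reverses the sign.
= (59.6/-1) · log₁₀(97/13) = -59.60 · log₁₀(7.462)
= -59.60 · (0.8728) = -52.02 mV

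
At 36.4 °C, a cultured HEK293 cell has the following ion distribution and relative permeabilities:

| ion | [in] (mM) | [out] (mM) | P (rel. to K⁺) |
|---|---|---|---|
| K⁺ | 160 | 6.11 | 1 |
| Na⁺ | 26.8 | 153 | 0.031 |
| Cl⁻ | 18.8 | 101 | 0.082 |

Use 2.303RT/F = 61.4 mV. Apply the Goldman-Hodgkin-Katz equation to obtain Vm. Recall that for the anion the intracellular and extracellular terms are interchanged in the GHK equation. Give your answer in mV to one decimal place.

Vm = 61.4 · log₁₀[(Σ P·[cation]ₒ + Σ P·[anion]ᵢ) / (Σ P·[cation]ᵢ + Σ P·[anion]ₒ)]
Numerator = 1×6.11 + 0.031×153 + 0.082×18.8 = 12.39
Denominator = 1×160 + 0.031×26.8 + 0.082×101 = 169.1
Vm = 61.4 · log₁₀(0.073292) = 61.4 × (-1.1349) = -69.69 mV

-69.7 mV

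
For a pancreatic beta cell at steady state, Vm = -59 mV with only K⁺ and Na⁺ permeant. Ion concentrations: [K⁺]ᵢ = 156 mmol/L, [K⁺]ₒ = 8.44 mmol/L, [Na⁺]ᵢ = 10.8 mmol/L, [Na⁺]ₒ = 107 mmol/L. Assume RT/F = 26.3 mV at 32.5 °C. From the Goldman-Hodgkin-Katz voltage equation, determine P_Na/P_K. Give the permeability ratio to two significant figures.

Let α = P_Na/P_K. GHK: Vm = 26.3·ln[(Kₒ + α·Naₒ)/(Kᵢ + α·Naᵢ)].
e^(Vm/26.3) = e^(-59.0/26.3) = 0.1061
So 0.1061·(Kᵢ + α·Naᵢ) = Kₒ + α·Naₒ → α = (0.1061·156.0 − 8.44) / (107.0 − 0.1061·10.8)
α = (16.55 − 8.44) / (107.0 − 1.146) = 8.112/105.9 = 0.07663

0.077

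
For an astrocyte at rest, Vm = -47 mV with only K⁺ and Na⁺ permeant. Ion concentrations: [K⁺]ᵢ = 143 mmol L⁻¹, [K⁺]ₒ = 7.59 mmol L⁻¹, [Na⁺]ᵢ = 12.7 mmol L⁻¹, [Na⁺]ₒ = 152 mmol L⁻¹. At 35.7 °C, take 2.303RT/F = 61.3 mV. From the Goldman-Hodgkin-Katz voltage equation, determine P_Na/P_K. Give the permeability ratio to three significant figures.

Let α = P_Na/P_K. GHK: Vm = 61.3·log₁₀[(Kₒ + α·Naₒ)/(Kᵢ + α·Naᵢ)].
10^(Vm/61.3) = 10^(-47.0/61.3) = 0.17111
So 0.17111·(Kᵢ + α·Naᵢ) = Kₒ + α·Naₒ → α = (0.17111·143.0 − 7.59) / (152.0 − 0.17111·12.7)
α = (24.47 − 7.59) / (152.0 − 2.173) = 16.88/149.8 = 0.1127

0.113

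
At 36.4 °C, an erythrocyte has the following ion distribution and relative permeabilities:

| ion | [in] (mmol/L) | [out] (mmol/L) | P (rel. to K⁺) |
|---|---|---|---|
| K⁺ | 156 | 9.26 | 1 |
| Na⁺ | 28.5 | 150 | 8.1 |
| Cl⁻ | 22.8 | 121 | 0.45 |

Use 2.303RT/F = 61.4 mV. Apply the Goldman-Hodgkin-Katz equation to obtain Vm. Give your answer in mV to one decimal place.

Vm = 61.4 · log₁₀[(Σ P·[cation]ₒ + Σ P·[anion]ᵢ) / (Σ P·[cation]ᵢ + Σ P·[anion]ₒ)]
Numerator = 1×9.26 + 8.1×150 + 0.45×22.8 = 1235
Denominator = 1×156 + 8.1×28.5 + 0.45×121 = 441.3
Vm = 61.4 · log₁₀(2.7975) = 61.4 × (0.4468) = 27.43 mV

27.4 mV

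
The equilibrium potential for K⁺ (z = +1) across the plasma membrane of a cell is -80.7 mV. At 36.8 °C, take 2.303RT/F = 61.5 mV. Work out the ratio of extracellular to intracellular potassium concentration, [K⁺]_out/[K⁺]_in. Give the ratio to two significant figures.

log₁₀([out]/[in]) = E·z/(61.5) = -80.7 × 1 / 61.5 = -1.3122
[out]/[in] = 10^(-1.3122) = 0.04873

0.049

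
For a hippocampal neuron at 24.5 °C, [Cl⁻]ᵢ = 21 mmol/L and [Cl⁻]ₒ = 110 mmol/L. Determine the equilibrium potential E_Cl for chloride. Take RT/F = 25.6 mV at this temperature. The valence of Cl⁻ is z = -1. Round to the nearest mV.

-42 mV

E = (25.6/z) · ln([Cl⁻]_out/[Cl⁻]_in) with z = -1.
For an anion, dividing by z = -1 reverses the sign.
= (25.6/-1) · ln(110/21) = -25.60 · ln(5.238)
= -25.60 · (1.6560) = -42.39 mV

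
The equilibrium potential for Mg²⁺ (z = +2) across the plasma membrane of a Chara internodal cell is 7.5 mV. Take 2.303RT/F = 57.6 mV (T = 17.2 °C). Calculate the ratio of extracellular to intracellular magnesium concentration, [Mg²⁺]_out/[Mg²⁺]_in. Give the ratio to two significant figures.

log₁₀([out]/[in]) = E·z/(57.6) = 7.5 × 2 / 57.6 = 0.2604
[out]/[in] = 10^(0.2604) = 1.821

1.8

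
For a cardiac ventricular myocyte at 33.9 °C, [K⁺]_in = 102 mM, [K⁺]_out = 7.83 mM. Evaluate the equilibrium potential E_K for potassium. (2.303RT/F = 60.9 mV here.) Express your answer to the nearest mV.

E = (60.9/z) · log₁₀([K⁺]_out/[K⁺]_in) with z = +1.
= (60.9/1) · log₁₀(7.83/102) = 60.90 · log₁₀(0.07676)
= 60.90 · (-1.1148) = -67.89 mV

-68 mV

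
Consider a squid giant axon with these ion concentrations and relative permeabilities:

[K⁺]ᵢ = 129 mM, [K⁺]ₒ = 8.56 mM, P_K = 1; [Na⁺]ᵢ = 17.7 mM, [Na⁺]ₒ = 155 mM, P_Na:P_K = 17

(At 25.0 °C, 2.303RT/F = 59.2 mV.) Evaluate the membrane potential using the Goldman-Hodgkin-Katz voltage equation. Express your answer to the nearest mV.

Vm = 59.2 · log₁₀[(Σ P·[cation]ₒ + Σ P·[anion]ᵢ) / (Σ P·[cation]ᵢ + Σ P·[anion]ₒ)]
Numerator = 1×8.56 + 17×155 = 2644
Denominator = 1×129 + 17×17.7 = 429.9
Vm = 59.2 · log₁₀(6.1492) = 59.2 × (0.7888) = 46.70 mV

47 mV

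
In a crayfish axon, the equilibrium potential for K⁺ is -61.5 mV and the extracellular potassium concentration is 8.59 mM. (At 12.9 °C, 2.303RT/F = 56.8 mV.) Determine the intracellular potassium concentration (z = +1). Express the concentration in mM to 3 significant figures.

104 mM

Nernst: E = (56.8/1) · log₁₀([out]/[in]), so log₁₀([out]/[in]) = -61.5 × 1 / 56.8 = -1.0827.
[out]/[in] = 10^(-1.0827) = 0.08265.
[in] = 8.59 / 0.08265 = 103.9 mM.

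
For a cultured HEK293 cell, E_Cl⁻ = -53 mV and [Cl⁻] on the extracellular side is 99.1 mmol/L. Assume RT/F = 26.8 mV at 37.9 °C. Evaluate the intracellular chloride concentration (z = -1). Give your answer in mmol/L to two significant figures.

Nernst: E = (26.8/-1) · ln([out]/[in]), so ln([out]/[in]) = -53.0 × -1 / 26.8 = 1.9776.
[out]/[in] = e^(1.9776) = 7.225.
[in] = 99.1 / 7.225 = 13.72 mmol/L.

14 mmol/L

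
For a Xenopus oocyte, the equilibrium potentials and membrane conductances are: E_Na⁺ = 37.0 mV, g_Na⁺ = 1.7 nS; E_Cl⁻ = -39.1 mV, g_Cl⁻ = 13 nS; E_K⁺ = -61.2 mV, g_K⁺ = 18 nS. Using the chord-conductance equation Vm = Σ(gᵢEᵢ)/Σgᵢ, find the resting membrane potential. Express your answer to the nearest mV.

Σ gᵢEᵢ = 1.7·(37.0) + 13·(-39.1) + 18·(-61.2) = -1547.00
Σ gᵢ = 1.7 + 13 + 18 = 32.7
Vm = -1547.00 / 32.7 = -47.31 mV

-47 mV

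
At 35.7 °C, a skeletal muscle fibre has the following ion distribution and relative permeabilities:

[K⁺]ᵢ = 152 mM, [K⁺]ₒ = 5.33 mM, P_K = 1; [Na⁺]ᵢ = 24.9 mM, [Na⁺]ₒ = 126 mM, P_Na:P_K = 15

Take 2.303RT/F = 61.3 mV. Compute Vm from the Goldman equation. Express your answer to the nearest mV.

34 mV

Vm = 61.3 · log₁₀[(Σ P·[cation]ₒ + Σ P·[anion]ᵢ) / (Σ P·[cation]ᵢ + Σ P·[anion]ₒ)]
Numerator = 1×5.33 + 15×126 = 1895
Denominator = 1×152 + 15×24.9 = 525.5
Vm = 61.3 · log₁₀(3.6067) = 61.3 × (0.5571) = 34.15 mV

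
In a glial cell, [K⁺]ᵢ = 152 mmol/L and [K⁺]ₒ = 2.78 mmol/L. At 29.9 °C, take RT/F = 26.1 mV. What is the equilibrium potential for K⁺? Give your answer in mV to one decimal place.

-104.4 mV

E = (26.1/z) · ln([K⁺]_out/[K⁺]_in) with z = +1.
= (26.1/1) · ln(2.78/152) = 26.10 · ln(0.01829)
= 26.10 · (-4.0014) = -104.44 mV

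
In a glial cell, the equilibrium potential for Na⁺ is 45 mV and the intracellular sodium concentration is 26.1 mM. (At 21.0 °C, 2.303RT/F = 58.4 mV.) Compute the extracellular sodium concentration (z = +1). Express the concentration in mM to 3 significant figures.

154 mM

Nernst: E = (58.4/1) · log₁₀([out]/[in]), so log₁₀([out]/[in]) = 45.0 × 1 / 58.4 = 0.7705.
[out]/[in] = 10^(0.7705) = 5.896.
[out] = 5.896 × 26.1 = 153.9 mM.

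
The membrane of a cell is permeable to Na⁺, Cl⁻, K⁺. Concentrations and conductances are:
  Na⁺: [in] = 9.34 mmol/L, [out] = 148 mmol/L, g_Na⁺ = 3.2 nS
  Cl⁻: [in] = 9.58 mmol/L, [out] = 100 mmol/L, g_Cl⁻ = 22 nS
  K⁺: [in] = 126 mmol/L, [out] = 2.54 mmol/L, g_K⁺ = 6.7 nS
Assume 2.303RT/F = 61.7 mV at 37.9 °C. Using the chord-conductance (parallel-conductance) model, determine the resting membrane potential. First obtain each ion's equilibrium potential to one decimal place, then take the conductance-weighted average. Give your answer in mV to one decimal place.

-57.9 mV

E_Na⁺ = (61.7/1)·log₁₀(148/9.34) = 74.0 mV
E_Cl⁻ = (61.7/-1)·log₁₀(100/9.58) = -62.8 mV
E_K⁺ = (61.7/1)·log₁₀(2.54/126) = -104.6 mV
Vm = (Σ gᵢEᵢ)/(Σ gᵢ) = (3.2·74.0 + 22·-62.8 + 6.7·-104.6) / (3.2 + 22 + 6.7)
= -1845.62 / 31.9 = -57.86 mV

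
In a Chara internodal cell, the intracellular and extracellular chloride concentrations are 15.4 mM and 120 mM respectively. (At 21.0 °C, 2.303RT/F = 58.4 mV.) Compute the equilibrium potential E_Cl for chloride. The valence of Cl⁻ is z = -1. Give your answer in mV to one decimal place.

E = (58.4/z) · log₁₀([Cl⁻]_out/[Cl⁻]_in) with z = -1.
For an anion, dividing by z = -1 reverses the sign.
= (58.4/-1) · log₁₀(120/15.4) = -58.40 · log₁₀(7.792)
= -58.40 · (0.8917) = -52.07 mV

-52.1 mV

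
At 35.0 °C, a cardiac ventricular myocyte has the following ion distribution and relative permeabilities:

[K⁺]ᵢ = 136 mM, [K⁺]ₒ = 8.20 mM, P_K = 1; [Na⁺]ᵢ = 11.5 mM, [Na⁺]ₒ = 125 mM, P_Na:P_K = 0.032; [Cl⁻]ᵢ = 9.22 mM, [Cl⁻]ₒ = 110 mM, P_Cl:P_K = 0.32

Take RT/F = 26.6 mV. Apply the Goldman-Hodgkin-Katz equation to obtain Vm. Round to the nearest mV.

Vm = 26.6 · ln[(Σ P·[cation]ₒ + Σ P·[anion]ᵢ) / (Σ P·[cation]ᵢ + Σ P·[anion]ₒ)]
Numerator = 1×8.20 + 0.032×125 + 0.32×9.22 = 15.15
Denominator = 1×136 + 0.032×11.5 + 0.32×110 = 171.6
Vm = 26.6 · ln(0.088306) = 26.6 × (-2.4270) = -64.56 mV

-65 mV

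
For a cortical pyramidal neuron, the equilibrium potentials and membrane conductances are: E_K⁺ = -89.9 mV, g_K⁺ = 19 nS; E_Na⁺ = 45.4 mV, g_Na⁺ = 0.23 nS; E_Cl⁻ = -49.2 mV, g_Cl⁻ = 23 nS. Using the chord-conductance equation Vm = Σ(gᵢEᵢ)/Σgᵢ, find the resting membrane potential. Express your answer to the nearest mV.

Σ gᵢEᵢ = 19·(-89.9) + 0.23·(45.4) + 23·(-49.2) = -2829.26
Σ gᵢ = 19 + 0.23 + 23 = 42.23
Vm = -2829.26 / 42.23 = -67.00 mV

-67 mV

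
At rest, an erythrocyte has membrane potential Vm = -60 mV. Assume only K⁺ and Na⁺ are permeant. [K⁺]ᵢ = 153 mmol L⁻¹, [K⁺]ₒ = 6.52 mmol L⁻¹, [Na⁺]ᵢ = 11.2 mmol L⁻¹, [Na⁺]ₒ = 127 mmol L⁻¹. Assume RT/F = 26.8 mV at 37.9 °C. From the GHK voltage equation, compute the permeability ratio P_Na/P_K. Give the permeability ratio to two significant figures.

0.078

Let α = P_Na/P_K. GHK: Vm = 26.8·ln[(Kₒ + α·Naₒ)/(Kᵢ + α·Naᵢ)].
e^(Vm/26.8) = e^(-60.0/26.8) = 0.10659
So 0.10659·(Kᵢ + α·Naᵢ) = Kₒ + α·Naₒ → α = (0.10659·153.0 − 6.52) / (127.0 − 0.10659·11.2)
α = (16.31 − 6.52) / (127.0 − 1.194) = 9.788/125.8 = 0.0778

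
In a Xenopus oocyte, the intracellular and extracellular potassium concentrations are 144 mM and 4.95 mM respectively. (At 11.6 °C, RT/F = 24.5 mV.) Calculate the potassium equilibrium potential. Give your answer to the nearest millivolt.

E = (24.5/z) · ln([K⁺]_out/[K⁺]_in) with z = +1.
= (24.5/1) · ln(4.95/144) = 24.50 · ln(0.03438)
= 24.50 · (-3.3704) = -82.58 mV

-83 mV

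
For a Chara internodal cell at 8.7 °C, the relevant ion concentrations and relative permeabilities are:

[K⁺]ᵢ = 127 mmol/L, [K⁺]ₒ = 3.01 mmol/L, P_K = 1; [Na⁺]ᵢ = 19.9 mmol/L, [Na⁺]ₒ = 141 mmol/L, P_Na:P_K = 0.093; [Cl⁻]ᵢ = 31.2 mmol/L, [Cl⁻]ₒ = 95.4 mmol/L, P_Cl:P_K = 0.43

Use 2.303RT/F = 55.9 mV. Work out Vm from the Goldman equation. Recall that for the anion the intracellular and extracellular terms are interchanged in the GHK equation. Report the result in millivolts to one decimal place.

Vm = 55.9 · log₁₀[(Σ P·[cation]ₒ + Σ P·[anion]ᵢ) / (Σ P·[cation]ᵢ + Σ P·[anion]ₒ)]
Numerator = 1×3.01 + 0.093×141 + 0.43×31.2 = 29.54
Denominator = 1×127 + 0.093×19.9 + 0.43×95.4 = 169.9
Vm = 55.9 · log₁₀(0.17389) = 55.9 × (-0.7597) = -42.47 mV

-42.5 mV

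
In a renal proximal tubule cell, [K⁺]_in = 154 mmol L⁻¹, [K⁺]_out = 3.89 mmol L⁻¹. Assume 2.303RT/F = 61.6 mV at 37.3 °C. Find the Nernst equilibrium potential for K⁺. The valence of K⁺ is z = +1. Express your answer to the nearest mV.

E = (61.6/z) · log₁₀([K⁺]_out/[K⁺]_in) with z = +1.
= (61.6/1) · log₁₀(3.89/154) = 61.60 · log₁₀(0.02526)
= 61.60 · (-1.5976) = -98.41 mV

-98 mV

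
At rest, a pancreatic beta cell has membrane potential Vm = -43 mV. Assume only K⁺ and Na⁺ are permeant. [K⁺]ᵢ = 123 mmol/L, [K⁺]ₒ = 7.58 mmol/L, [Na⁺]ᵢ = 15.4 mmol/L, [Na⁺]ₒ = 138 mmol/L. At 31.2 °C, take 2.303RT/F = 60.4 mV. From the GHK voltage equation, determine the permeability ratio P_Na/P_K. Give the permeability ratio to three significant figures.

0.121

Let α = P_Na/P_K. GHK: Vm = 60.4·log₁₀[(Kₒ + α·Naₒ)/(Kᵢ + α·Naᵢ)].
10^(Vm/60.4) = 10^(-43.0/60.4) = 0.19412
So 0.19412·(Kᵢ + α·Naᵢ) = Kₒ + α·Naₒ → α = (0.19412·123.0 − 7.58) / (138.0 − 0.19412·15.4)
α = (23.88 − 7.58) / (138.0 − 2.99) = 16.3/135 = 0.1207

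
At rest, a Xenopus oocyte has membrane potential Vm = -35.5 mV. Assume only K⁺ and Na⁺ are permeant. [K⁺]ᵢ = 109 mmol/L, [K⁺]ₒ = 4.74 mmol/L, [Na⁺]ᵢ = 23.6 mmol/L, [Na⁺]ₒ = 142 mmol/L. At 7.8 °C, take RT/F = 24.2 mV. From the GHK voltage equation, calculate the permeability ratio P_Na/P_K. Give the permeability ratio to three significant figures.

0.149

Let α = P_Na/P_K. GHK: Vm = 24.2·ln[(Kₒ + α·Naₒ)/(Kᵢ + α·Naᵢ)].
e^(Vm/24.2) = e^(-35.5/24.2) = 0.23063
So 0.23063·(Kᵢ + α·Naᵢ) = Kₒ + α·Naₒ → α = (0.23063·109.0 − 4.74) / (142.0 − 0.23063·23.6)
α = (25.14 − 4.74) / (142.0 − 5.443) = 20.4/136.6 = 0.1494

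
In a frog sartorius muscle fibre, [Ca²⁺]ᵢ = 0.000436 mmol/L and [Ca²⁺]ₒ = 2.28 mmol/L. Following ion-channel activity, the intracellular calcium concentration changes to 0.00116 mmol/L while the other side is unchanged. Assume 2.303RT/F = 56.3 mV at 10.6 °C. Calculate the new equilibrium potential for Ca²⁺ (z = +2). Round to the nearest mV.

After the shift: [Ca²⁺]_out = 2.28, [Ca²⁺]_in = 0.00116 mmol/L.
E_new = (56.3/2)·log₁₀(2.28/0.00116) = 28.15 · (3.2935) = 92.71 mV

93 mV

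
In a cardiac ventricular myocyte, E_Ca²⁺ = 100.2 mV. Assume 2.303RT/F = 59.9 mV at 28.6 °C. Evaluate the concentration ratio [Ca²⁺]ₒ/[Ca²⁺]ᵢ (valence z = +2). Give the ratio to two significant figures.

log₁₀([out]/[in]) = E·z/(59.9) = 100.2 × 2 / 59.9 = 3.3456
[out]/[in] = 10^(3.3456) = 2216

2200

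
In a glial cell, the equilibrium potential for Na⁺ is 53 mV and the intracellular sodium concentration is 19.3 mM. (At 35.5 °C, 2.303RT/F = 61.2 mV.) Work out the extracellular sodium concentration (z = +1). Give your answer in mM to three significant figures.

Nernst: E = (61.2/1) · log₁₀([out]/[in]), so log₁₀([out]/[in]) = 53.0 × 1 / 61.2 = 0.8660.
[out]/[in] = 10^(0.8660) = 7.345.
[out] = 7.345 × 19.3 = 141.8 mM.

142 mM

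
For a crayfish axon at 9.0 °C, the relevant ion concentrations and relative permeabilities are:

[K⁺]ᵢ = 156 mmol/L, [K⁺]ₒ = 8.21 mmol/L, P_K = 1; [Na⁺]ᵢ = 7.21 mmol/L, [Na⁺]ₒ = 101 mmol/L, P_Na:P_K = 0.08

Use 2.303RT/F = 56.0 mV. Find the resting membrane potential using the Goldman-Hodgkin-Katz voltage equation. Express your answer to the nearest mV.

Vm = 56.0 · log₁₀[(Σ P·[cation]ₒ + Σ P·[anion]ᵢ) / (Σ P·[cation]ᵢ + Σ P·[anion]ₒ)]
Numerator = 1×8.21 + 0.08×101 = 16.29
Denominator = 1×156 + 0.08×7.21 = 156.6
Vm = 56.0 · log₁₀(0.10404) = 56.0 × (-0.9828) = -55.04 mV

-55 mV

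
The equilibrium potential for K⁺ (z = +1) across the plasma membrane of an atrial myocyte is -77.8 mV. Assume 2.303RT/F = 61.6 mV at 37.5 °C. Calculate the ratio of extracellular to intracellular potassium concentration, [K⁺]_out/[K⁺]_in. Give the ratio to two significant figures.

0.055

log₁₀([out]/[in]) = E·z/(61.6) = -77.8 × 1 / 61.6 = -1.2630
[out]/[in] = 10^(-1.2630) = 0.05458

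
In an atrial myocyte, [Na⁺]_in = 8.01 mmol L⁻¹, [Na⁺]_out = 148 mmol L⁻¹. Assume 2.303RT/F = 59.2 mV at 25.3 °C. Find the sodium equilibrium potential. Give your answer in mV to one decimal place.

E = (59.2/z) · log₁₀([Na⁺]_out/[Na⁺]_in) with z = +1.
= (59.2/1) · log₁₀(148/8.01) = 59.20 · log₁₀(18.48)
= 59.20 · (1.2666) = 74.98 mV

75.0 mV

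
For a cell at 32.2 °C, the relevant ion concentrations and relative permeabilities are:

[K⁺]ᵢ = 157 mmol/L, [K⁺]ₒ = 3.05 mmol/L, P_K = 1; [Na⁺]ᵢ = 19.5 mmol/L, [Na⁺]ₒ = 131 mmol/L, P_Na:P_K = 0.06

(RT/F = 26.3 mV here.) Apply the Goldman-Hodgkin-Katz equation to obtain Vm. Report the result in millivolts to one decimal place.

-70.3 mV

Vm = 26.3 · ln[(Σ P·[cation]ₒ + Σ P·[anion]ᵢ) / (Σ P·[cation]ᵢ + Σ P·[anion]ₒ)]
Numerator = 1×3.05 + 0.06×131 = 10.91
Denominator = 1×157 + 0.06×19.5 = 158.2
Vm = 26.3 · ln(0.068976) = 26.3 × (-2.6740) = -70.33 mV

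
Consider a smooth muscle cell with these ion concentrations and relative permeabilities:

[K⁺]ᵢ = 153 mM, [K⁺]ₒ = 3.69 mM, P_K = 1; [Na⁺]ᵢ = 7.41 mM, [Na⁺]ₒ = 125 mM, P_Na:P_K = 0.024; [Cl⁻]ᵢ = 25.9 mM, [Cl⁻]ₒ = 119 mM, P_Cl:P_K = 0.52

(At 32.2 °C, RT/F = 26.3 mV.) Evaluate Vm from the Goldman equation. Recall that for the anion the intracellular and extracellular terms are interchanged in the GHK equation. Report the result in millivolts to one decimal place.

Vm = 26.3 · ln[(Σ P·[cation]ₒ + Σ P·[anion]ᵢ) / (Σ P·[cation]ᵢ + Σ P·[anion]ₒ)]
Numerator = 1×3.69 + 0.024×125 + 0.52×25.9 = 20.16
Denominator = 1×153 + 0.024×7.41 + 0.52×119 = 215.1
Vm = 26.3 · ln(0.093733) = 26.3 × (-2.3673) = -62.26 mV

-62.3 mV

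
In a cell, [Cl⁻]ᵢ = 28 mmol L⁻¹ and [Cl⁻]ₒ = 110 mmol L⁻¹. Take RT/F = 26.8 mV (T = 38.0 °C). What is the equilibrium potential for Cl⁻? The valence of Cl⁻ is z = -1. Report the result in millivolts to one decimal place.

E = (26.8/z) · ln([Cl⁻]_out/[Cl⁻]_in) with z = -1.
For an anion, dividing by z = -1 reverses the sign.
= (26.8/-1) · ln(110/28) = -26.80 · ln(3.929)
= -26.80 · (1.3683) = -36.67 mV

-36.7 mV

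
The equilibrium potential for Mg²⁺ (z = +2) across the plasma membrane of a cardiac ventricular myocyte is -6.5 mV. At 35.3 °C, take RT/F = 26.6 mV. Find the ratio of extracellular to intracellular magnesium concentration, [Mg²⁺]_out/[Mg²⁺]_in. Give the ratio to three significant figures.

ln([out]/[in]) = E·z/(26.6) = -6.5 × 2 / 26.6 = -0.4887
[out]/[in] = e^(-0.4887) = 0.6134

0.613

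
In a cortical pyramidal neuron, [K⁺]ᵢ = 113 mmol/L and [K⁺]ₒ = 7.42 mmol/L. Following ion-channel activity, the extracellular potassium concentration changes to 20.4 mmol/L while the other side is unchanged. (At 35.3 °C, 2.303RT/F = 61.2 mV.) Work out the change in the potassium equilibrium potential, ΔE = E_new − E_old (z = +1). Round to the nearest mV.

E_old = (61.2/1)·log₁₀(7.42/113) = -72.38 mV
E_new = (61.2/1)·log₁₀(20.4/113) = -45.50 mV
ΔE = -45.50 − (-72.38) = 26.88 mV

27 mV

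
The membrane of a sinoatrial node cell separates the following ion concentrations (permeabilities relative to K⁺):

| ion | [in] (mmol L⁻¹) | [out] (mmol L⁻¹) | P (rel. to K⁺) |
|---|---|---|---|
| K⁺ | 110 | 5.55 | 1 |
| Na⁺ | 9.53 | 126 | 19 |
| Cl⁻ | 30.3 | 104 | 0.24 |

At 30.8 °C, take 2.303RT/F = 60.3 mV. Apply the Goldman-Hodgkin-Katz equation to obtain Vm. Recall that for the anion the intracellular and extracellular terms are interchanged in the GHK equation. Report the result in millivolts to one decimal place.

Vm = 60.3 · log₁₀[(Σ P·[cation]ₒ + Σ P·[anion]ᵢ) / (Σ P·[cation]ᵢ + Σ P·[anion]ₒ)]
Numerator = 1×5.55 + 19×126 + 0.24×30.3 = 2407
Denominator = 1×110 + 19×9.53 + 0.24×104 = 316
Vm = 60.3 · log₁₀(7.6158) = 60.3 × (0.8817) = 53.17 mV

53.2 mV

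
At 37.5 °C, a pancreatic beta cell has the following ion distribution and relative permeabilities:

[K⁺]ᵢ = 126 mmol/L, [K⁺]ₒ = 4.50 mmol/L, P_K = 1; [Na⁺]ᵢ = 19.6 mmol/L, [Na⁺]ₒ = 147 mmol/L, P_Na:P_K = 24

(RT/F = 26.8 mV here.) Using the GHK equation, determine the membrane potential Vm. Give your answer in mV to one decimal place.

47.7 mV

Vm = 26.8 · ln[(Σ P·[cation]ₒ + Σ P·[anion]ᵢ) / (Σ P·[cation]ᵢ + Σ P·[anion]ₒ)]
Numerator = 1×4.50 + 24×147 = 3532
Denominator = 1×126 + 24×19.6 = 596.4
Vm = 26.8 · ln(5.923) = 26.8 × (1.7788) = 47.67 mV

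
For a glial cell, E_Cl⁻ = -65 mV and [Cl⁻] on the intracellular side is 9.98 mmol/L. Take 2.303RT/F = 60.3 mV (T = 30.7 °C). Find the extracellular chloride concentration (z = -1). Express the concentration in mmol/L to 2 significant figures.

120 mmol/L

Nernst: E = (60.3/-1) · log₁₀([out]/[in]), so log₁₀([out]/[in]) = -65.0 × -1 / 60.3 = 1.0779.
[out]/[in] = 10^(1.0779) = 11.97.
[out] = 11.97 × 9.98 = 119.4 mmol/L.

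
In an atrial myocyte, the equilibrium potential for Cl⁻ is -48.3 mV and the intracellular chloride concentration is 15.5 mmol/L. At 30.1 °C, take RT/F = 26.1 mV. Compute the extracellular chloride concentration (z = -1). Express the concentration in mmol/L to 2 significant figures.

99 mmol/L

Nernst: E = (26.1/-1) · ln([out]/[in]), so ln([out]/[in]) = -48.3 × -1 / 26.1 = 1.8506.
[out]/[in] = e^(1.8506) = 6.363.
[out] = 6.363 × 15.5 = 98.63 mmol/L.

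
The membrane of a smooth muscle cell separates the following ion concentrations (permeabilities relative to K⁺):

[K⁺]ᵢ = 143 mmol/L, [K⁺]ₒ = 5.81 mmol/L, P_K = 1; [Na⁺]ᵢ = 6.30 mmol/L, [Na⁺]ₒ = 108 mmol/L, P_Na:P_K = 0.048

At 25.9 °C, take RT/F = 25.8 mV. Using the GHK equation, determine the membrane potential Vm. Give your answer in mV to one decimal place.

-66.2 mV

Vm = 25.8 · ln[(Σ P·[cation]ₒ + Σ P·[anion]ᵢ) / (Σ P·[cation]ᵢ + Σ P·[anion]ₒ)]
Numerator = 1×5.81 + 0.048×108 = 10.99
Denominator = 1×143 + 0.048×6.30 = 143.3
Vm = 25.8 · ln(0.076719) = 25.8 × (-2.5676) = -66.24 mV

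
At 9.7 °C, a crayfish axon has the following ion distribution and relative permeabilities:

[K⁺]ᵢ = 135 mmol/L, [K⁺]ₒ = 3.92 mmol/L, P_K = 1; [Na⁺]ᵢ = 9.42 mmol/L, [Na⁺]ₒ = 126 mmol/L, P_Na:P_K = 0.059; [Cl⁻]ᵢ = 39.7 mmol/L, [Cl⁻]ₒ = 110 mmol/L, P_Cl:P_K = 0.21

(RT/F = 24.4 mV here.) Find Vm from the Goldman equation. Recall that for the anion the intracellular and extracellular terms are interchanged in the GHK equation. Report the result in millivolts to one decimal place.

-50.9 mV

Vm = 24.4 · ln[(Σ P·[cation]ₒ + Σ P·[anion]ᵢ) / (Σ P·[cation]ᵢ + Σ P·[anion]ₒ)]
Numerator = 1×3.92 + 0.059×126 + 0.21×39.7 = 19.69
Denominator = 1×135 + 0.059×9.42 + 0.21×110 = 158.7
Vm = 24.4 · ln(0.12411) = 24.4 × (-2.0866) = -50.91 mV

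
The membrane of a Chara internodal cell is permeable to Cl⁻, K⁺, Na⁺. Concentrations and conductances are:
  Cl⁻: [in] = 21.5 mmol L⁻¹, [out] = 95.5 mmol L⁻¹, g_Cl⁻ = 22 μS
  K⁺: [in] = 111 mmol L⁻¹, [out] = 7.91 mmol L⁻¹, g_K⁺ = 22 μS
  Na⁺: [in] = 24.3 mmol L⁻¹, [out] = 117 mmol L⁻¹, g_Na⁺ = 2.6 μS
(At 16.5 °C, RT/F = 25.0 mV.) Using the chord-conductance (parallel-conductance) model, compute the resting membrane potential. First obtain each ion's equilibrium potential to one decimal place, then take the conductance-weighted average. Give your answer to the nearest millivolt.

-47 mV

E_Cl⁻ = (25.0/-1)·ln(95.5/21.5) = -37.3 mV
E_K⁺ = (25.0/1)·ln(7.91/111) = -66.0 mV
E_Na⁺ = (25.0/1)·ln(117/24.3) = 39.3 mV
Vm = (Σ gᵢEᵢ)/(Σ gᵢ) = (22·-37.3 + 22·-66.0 + 2.6·39.3) / (22 + 22 + 2.6)
= -2170.42 / 46.6 = -46.58 mV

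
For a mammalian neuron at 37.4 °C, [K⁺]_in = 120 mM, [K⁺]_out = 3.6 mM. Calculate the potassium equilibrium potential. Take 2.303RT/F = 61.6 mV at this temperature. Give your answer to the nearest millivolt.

-94 mV

E = (61.6/z) · log₁₀([K⁺]_out/[K⁺]_in) with z = +1.
= (61.6/1) · log₁₀(3.6/120) = 61.60 · log₁₀(0.03)
= 61.60 · (-1.5229) = -93.81 mV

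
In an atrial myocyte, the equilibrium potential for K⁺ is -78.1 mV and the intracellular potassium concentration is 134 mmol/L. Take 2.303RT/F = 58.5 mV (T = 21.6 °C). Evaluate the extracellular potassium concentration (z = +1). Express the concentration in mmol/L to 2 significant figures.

6.2 mmol/L

Nernst: E = (58.5/1) · log₁₀([out]/[in]), so log₁₀([out]/[in]) = -78.1 × 1 / 58.5 = -1.3350.
[out]/[in] = 10^(-1.3350) = 0.04623.
[out] = 0.04623 × 134 = 6.195 mmol/L.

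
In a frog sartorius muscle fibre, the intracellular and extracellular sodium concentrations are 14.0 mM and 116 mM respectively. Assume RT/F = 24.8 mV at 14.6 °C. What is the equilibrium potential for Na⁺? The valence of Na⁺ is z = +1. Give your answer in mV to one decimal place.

52.4 mV

E = (24.8/z) · ln([Na⁺]_out/[Na⁺]_in) with z = +1.
= (24.8/1) · ln(116/14.0) = 24.80 · ln(8.286)
= 24.80 · (2.1145) = 52.44 mV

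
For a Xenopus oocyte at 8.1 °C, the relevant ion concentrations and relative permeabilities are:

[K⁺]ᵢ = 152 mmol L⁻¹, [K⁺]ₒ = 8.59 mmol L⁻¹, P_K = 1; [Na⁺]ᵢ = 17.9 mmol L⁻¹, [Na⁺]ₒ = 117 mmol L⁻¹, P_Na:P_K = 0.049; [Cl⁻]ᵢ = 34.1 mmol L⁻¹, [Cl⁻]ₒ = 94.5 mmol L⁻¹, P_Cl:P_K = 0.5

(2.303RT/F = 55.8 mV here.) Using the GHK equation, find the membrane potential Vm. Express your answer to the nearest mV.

-45 mV

Vm = 55.8 · log₁₀[(Σ P·[cation]ₒ + Σ P·[anion]ᵢ) / (Σ P·[cation]ᵢ + Σ P·[anion]ₒ)]
Numerator = 1×8.59 + 0.049×117 + 0.5×34.1 = 31.37
Denominator = 1×152 + 0.049×17.9 + 0.5×94.5 = 200.1
Vm = 55.8 · log₁₀(0.15677) = 55.8 × (-0.8047) = -44.91 mV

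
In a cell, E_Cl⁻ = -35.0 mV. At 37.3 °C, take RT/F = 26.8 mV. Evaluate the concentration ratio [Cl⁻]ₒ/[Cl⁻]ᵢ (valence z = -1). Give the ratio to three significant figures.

ln([out]/[in]) = E·z/(26.8) = -35.0 × -1 / 26.8 = 1.3060
[out]/[in] = e^(1.3060) = 3.691

3.69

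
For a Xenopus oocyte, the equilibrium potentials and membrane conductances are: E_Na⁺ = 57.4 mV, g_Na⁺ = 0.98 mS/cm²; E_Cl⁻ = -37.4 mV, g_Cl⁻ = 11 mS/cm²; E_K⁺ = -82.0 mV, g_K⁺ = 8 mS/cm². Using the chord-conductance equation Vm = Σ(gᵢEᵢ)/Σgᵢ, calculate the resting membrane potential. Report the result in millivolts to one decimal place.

Σ gᵢEᵢ = 0.98·(57.4) + 11·(-37.4) + 8·(-82.0) = -1011.15
Σ gᵢ = 0.98 + 11 + 8 = 19.98
Vm = -1011.15 / 19.98 = -50.61 mV

-50.6 mV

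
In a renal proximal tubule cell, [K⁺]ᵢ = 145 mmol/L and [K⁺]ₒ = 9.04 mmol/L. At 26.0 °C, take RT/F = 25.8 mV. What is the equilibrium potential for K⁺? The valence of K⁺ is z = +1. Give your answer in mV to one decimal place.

-71.6 mV

E = (25.8/z) · ln([K⁺]_out/[K⁺]_in) with z = +1.
= (25.8/1) · ln(9.04/145) = 25.80 · ln(0.06234)
= 25.80 · (-2.7751) = -71.60 mV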